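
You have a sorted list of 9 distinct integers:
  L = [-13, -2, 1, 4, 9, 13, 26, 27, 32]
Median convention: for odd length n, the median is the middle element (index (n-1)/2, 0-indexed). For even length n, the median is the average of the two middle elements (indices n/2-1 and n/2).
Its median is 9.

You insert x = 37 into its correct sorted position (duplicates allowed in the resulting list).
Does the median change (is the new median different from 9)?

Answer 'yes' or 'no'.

Answer: yes

Derivation:
Old median = 9
Insert x = 37
New median = 11
Changed? yes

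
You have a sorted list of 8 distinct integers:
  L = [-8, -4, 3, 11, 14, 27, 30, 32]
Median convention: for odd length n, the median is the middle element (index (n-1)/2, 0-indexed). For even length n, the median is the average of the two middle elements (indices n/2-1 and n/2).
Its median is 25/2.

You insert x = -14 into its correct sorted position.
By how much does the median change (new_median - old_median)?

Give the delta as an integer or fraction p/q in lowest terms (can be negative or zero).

Answer: -3/2

Derivation:
Old median = 25/2
After inserting x = -14: new sorted = [-14, -8, -4, 3, 11, 14, 27, 30, 32]
New median = 11
Delta = 11 - 25/2 = -3/2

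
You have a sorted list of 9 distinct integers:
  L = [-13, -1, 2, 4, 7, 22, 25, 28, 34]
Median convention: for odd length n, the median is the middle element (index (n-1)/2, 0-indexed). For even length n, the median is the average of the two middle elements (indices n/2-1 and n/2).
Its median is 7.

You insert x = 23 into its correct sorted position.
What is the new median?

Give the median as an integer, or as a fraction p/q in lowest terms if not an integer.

Old list (sorted, length 9): [-13, -1, 2, 4, 7, 22, 25, 28, 34]
Old median = 7
Insert x = 23
Old length odd (9). Middle was index 4 = 7.
New length even (10). New median = avg of two middle elements.
x = 23: 6 elements are < x, 3 elements are > x.
New sorted list: [-13, -1, 2, 4, 7, 22, 23, 25, 28, 34]
New median = 29/2

Answer: 29/2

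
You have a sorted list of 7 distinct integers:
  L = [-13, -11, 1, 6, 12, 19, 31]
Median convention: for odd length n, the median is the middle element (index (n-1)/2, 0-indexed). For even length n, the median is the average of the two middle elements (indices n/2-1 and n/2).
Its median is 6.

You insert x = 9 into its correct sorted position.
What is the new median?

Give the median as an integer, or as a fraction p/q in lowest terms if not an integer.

Old list (sorted, length 7): [-13, -11, 1, 6, 12, 19, 31]
Old median = 6
Insert x = 9
Old length odd (7). Middle was index 3 = 6.
New length even (8). New median = avg of two middle elements.
x = 9: 4 elements are < x, 3 elements are > x.
New sorted list: [-13, -11, 1, 6, 9, 12, 19, 31]
New median = 15/2

Answer: 15/2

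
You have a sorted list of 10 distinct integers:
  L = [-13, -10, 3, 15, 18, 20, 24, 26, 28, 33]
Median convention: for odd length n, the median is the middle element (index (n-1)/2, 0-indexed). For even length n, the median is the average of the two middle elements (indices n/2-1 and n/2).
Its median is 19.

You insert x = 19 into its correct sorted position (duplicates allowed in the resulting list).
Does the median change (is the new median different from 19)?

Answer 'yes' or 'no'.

Old median = 19
Insert x = 19
New median = 19
Changed? no

Answer: no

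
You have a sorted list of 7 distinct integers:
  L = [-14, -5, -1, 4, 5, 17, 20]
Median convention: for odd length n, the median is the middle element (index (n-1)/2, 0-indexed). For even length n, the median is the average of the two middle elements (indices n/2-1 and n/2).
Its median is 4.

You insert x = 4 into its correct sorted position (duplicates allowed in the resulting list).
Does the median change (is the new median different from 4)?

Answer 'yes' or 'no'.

Old median = 4
Insert x = 4
New median = 4
Changed? no

Answer: no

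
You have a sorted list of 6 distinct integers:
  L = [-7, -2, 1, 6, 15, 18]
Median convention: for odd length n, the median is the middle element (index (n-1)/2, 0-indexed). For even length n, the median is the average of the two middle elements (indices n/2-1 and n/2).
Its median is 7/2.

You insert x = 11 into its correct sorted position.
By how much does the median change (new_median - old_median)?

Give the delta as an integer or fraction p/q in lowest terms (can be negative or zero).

Answer: 5/2

Derivation:
Old median = 7/2
After inserting x = 11: new sorted = [-7, -2, 1, 6, 11, 15, 18]
New median = 6
Delta = 6 - 7/2 = 5/2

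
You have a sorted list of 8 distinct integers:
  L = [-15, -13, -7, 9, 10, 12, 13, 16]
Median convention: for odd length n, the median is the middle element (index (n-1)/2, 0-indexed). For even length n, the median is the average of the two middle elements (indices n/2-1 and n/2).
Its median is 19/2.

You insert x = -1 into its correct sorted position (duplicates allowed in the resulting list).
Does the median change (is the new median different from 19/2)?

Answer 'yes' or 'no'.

Answer: yes

Derivation:
Old median = 19/2
Insert x = -1
New median = 9
Changed? yes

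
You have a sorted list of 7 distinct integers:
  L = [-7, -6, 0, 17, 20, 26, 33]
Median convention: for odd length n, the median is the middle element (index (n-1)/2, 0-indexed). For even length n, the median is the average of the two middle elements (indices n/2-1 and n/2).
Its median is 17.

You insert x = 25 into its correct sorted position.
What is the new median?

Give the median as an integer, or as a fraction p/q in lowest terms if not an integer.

Old list (sorted, length 7): [-7, -6, 0, 17, 20, 26, 33]
Old median = 17
Insert x = 25
Old length odd (7). Middle was index 3 = 17.
New length even (8). New median = avg of two middle elements.
x = 25: 5 elements are < x, 2 elements are > x.
New sorted list: [-7, -6, 0, 17, 20, 25, 26, 33]
New median = 37/2

Answer: 37/2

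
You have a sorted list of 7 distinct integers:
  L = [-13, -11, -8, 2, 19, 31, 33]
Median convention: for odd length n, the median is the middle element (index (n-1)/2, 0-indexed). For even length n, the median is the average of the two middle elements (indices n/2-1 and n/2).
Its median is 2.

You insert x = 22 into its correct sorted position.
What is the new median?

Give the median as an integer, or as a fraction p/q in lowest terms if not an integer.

Old list (sorted, length 7): [-13, -11, -8, 2, 19, 31, 33]
Old median = 2
Insert x = 22
Old length odd (7). Middle was index 3 = 2.
New length even (8). New median = avg of two middle elements.
x = 22: 5 elements are < x, 2 elements are > x.
New sorted list: [-13, -11, -8, 2, 19, 22, 31, 33]
New median = 21/2

Answer: 21/2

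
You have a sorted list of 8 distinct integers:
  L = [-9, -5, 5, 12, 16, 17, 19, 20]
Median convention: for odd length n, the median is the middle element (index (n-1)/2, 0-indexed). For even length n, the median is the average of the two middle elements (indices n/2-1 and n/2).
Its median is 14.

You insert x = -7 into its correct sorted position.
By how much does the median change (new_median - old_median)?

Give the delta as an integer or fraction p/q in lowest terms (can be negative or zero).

Answer: -2

Derivation:
Old median = 14
After inserting x = -7: new sorted = [-9, -7, -5, 5, 12, 16, 17, 19, 20]
New median = 12
Delta = 12 - 14 = -2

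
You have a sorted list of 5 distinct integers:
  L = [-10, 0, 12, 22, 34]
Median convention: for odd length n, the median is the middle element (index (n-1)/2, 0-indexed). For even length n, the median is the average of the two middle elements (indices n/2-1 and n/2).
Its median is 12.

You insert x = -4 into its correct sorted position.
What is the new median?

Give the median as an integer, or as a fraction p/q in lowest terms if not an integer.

Old list (sorted, length 5): [-10, 0, 12, 22, 34]
Old median = 12
Insert x = -4
Old length odd (5). Middle was index 2 = 12.
New length even (6). New median = avg of two middle elements.
x = -4: 1 elements are < x, 4 elements are > x.
New sorted list: [-10, -4, 0, 12, 22, 34]
New median = 6

Answer: 6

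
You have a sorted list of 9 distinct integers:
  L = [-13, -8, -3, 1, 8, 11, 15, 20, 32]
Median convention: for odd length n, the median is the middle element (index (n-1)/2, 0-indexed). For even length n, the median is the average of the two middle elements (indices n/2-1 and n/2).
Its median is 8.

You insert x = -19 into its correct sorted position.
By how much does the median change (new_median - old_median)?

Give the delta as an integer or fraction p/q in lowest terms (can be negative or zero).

Old median = 8
After inserting x = -19: new sorted = [-19, -13, -8, -3, 1, 8, 11, 15, 20, 32]
New median = 9/2
Delta = 9/2 - 8 = -7/2

Answer: -7/2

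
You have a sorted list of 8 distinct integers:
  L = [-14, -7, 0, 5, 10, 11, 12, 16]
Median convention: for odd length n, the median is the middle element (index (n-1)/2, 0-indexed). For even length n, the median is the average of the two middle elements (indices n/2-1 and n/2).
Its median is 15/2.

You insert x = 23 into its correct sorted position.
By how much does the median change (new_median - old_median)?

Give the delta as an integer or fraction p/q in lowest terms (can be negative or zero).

Answer: 5/2

Derivation:
Old median = 15/2
After inserting x = 23: new sorted = [-14, -7, 0, 5, 10, 11, 12, 16, 23]
New median = 10
Delta = 10 - 15/2 = 5/2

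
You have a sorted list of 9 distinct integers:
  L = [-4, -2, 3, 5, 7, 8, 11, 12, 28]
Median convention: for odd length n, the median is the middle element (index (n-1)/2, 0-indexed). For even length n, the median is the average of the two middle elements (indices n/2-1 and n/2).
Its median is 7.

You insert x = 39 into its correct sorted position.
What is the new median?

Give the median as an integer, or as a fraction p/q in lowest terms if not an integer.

Old list (sorted, length 9): [-4, -2, 3, 5, 7, 8, 11, 12, 28]
Old median = 7
Insert x = 39
Old length odd (9). Middle was index 4 = 7.
New length even (10). New median = avg of two middle elements.
x = 39: 9 elements are < x, 0 elements are > x.
New sorted list: [-4, -2, 3, 5, 7, 8, 11, 12, 28, 39]
New median = 15/2

Answer: 15/2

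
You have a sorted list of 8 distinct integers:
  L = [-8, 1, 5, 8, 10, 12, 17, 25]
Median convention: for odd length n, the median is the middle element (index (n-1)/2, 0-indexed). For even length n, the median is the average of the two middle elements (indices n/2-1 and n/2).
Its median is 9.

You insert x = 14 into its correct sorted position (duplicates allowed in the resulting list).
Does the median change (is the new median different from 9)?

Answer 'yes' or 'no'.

Old median = 9
Insert x = 14
New median = 10
Changed? yes

Answer: yes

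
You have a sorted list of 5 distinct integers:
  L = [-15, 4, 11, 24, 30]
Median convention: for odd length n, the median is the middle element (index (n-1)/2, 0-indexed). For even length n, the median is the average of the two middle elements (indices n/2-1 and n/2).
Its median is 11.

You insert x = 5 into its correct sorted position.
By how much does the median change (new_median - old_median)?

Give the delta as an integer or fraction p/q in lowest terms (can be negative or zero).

Old median = 11
After inserting x = 5: new sorted = [-15, 4, 5, 11, 24, 30]
New median = 8
Delta = 8 - 11 = -3

Answer: -3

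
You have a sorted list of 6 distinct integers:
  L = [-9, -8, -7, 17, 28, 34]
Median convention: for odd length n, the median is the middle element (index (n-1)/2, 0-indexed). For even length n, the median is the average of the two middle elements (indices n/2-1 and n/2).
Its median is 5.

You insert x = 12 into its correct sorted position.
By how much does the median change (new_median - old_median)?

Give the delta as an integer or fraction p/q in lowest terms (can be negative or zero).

Answer: 7

Derivation:
Old median = 5
After inserting x = 12: new sorted = [-9, -8, -7, 12, 17, 28, 34]
New median = 12
Delta = 12 - 5 = 7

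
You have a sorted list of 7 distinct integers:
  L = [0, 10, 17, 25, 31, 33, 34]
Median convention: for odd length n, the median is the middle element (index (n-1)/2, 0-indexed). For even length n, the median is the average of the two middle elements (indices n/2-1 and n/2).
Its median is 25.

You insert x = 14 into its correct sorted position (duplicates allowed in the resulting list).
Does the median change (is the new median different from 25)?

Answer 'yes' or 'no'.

Old median = 25
Insert x = 14
New median = 21
Changed? yes

Answer: yes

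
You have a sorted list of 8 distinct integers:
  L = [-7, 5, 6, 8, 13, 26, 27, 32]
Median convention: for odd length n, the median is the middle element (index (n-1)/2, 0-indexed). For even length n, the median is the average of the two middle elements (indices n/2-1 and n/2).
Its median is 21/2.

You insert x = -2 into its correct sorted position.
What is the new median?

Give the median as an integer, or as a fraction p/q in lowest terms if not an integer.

Old list (sorted, length 8): [-7, 5, 6, 8, 13, 26, 27, 32]
Old median = 21/2
Insert x = -2
Old length even (8). Middle pair: indices 3,4 = 8,13.
New length odd (9). New median = single middle element.
x = -2: 1 elements are < x, 7 elements are > x.
New sorted list: [-7, -2, 5, 6, 8, 13, 26, 27, 32]
New median = 8

Answer: 8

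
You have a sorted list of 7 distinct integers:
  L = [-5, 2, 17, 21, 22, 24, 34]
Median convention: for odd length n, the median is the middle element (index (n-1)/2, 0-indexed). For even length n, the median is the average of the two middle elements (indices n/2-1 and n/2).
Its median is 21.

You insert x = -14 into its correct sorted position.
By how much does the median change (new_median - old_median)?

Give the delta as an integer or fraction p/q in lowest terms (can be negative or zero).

Answer: -2

Derivation:
Old median = 21
After inserting x = -14: new sorted = [-14, -5, 2, 17, 21, 22, 24, 34]
New median = 19
Delta = 19 - 21 = -2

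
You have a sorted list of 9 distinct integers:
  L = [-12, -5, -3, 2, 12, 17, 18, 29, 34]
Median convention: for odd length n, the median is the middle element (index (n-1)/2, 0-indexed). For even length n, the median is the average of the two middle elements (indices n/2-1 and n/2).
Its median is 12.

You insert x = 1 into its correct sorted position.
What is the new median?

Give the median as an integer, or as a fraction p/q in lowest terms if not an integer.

Answer: 7

Derivation:
Old list (sorted, length 9): [-12, -5, -3, 2, 12, 17, 18, 29, 34]
Old median = 12
Insert x = 1
Old length odd (9). Middle was index 4 = 12.
New length even (10). New median = avg of two middle elements.
x = 1: 3 elements are < x, 6 elements are > x.
New sorted list: [-12, -5, -3, 1, 2, 12, 17, 18, 29, 34]
New median = 7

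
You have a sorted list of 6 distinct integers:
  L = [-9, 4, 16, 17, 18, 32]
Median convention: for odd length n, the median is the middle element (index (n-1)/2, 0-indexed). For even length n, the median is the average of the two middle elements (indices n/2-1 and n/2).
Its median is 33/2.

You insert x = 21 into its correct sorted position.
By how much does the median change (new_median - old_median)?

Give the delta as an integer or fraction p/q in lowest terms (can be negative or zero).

Old median = 33/2
After inserting x = 21: new sorted = [-9, 4, 16, 17, 18, 21, 32]
New median = 17
Delta = 17 - 33/2 = 1/2

Answer: 1/2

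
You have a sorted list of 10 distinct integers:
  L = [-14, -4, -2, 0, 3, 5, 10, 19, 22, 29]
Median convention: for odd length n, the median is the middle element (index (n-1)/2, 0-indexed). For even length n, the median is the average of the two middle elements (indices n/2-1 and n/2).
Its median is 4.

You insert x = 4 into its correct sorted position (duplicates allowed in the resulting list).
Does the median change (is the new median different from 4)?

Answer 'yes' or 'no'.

Old median = 4
Insert x = 4
New median = 4
Changed? no

Answer: no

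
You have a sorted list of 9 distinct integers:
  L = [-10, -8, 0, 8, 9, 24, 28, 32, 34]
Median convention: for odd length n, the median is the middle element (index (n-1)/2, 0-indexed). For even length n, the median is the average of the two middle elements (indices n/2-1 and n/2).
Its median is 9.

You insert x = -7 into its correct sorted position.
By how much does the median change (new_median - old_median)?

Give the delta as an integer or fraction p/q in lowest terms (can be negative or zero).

Old median = 9
After inserting x = -7: new sorted = [-10, -8, -7, 0, 8, 9, 24, 28, 32, 34]
New median = 17/2
Delta = 17/2 - 9 = -1/2

Answer: -1/2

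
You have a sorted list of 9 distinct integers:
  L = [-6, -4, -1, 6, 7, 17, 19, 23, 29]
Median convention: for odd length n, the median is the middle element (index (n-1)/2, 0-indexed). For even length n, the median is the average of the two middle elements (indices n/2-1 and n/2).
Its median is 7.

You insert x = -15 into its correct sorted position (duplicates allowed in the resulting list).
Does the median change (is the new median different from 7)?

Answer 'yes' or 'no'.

Old median = 7
Insert x = -15
New median = 13/2
Changed? yes

Answer: yes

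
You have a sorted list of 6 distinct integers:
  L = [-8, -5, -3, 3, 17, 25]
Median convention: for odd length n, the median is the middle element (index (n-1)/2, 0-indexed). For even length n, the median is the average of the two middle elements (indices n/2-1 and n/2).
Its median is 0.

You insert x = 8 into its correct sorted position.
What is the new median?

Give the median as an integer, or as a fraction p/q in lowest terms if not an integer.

Old list (sorted, length 6): [-8, -5, -3, 3, 17, 25]
Old median = 0
Insert x = 8
Old length even (6). Middle pair: indices 2,3 = -3,3.
New length odd (7). New median = single middle element.
x = 8: 4 elements are < x, 2 elements are > x.
New sorted list: [-8, -5, -3, 3, 8, 17, 25]
New median = 3

Answer: 3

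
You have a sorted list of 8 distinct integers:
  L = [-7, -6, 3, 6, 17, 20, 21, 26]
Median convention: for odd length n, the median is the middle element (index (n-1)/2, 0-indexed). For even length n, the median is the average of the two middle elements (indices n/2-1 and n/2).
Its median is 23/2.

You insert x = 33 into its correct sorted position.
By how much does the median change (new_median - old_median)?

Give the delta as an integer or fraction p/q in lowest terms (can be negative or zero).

Answer: 11/2

Derivation:
Old median = 23/2
After inserting x = 33: new sorted = [-7, -6, 3, 6, 17, 20, 21, 26, 33]
New median = 17
Delta = 17 - 23/2 = 11/2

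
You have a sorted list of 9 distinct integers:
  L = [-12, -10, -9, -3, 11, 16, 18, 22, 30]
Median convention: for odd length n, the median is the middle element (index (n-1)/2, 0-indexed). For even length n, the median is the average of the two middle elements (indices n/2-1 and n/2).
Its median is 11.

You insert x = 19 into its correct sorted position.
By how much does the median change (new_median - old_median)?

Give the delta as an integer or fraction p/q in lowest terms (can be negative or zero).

Old median = 11
After inserting x = 19: new sorted = [-12, -10, -9, -3, 11, 16, 18, 19, 22, 30]
New median = 27/2
Delta = 27/2 - 11 = 5/2

Answer: 5/2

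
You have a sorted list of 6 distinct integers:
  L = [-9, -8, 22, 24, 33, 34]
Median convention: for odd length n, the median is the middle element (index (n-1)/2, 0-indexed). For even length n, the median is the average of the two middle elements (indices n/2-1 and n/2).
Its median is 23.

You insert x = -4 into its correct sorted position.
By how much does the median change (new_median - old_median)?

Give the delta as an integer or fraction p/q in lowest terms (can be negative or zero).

Old median = 23
After inserting x = -4: new sorted = [-9, -8, -4, 22, 24, 33, 34]
New median = 22
Delta = 22 - 23 = -1

Answer: -1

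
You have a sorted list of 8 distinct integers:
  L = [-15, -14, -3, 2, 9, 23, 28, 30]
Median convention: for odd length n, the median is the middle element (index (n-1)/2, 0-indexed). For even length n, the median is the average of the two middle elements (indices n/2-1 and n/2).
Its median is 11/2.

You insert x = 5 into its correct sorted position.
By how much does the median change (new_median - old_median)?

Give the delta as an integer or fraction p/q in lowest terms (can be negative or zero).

Answer: -1/2

Derivation:
Old median = 11/2
After inserting x = 5: new sorted = [-15, -14, -3, 2, 5, 9, 23, 28, 30]
New median = 5
Delta = 5 - 11/2 = -1/2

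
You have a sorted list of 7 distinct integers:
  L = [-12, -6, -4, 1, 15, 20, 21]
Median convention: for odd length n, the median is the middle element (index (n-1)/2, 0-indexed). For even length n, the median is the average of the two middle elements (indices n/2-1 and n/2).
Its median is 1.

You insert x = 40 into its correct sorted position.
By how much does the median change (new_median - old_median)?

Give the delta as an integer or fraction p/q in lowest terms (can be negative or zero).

Old median = 1
After inserting x = 40: new sorted = [-12, -6, -4, 1, 15, 20, 21, 40]
New median = 8
Delta = 8 - 1 = 7

Answer: 7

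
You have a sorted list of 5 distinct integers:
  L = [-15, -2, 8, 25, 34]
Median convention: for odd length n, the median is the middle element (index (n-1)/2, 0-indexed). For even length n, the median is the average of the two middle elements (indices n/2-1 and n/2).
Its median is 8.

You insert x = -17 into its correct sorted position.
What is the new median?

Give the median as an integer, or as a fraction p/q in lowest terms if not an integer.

Old list (sorted, length 5): [-15, -2, 8, 25, 34]
Old median = 8
Insert x = -17
Old length odd (5). Middle was index 2 = 8.
New length even (6). New median = avg of two middle elements.
x = -17: 0 elements are < x, 5 elements are > x.
New sorted list: [-17, -15, -2, 8, 25, 34]
New median = 3

Answer: 3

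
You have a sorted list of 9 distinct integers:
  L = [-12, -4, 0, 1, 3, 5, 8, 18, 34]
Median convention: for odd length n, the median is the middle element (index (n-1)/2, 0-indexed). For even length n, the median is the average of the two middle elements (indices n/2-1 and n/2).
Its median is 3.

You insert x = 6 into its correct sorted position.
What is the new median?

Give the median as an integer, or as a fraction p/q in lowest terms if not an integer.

Answer: 4

Derivation:
Old list (sorted, length 9): [-12, -4, 0, 1, 3, 5, 8, 18, 34]
Old median = 3
Insert x = 6
Old length odd (9). Middle was index 4 = 3.
New length even (10). New median = avg of two middle elements.
x = 6: 6 elements are < x, 3 elements are > x.
New sorted list: [-12, -4, 0, 1, 3, 5, 6, 8, 18, 34]
New median = 4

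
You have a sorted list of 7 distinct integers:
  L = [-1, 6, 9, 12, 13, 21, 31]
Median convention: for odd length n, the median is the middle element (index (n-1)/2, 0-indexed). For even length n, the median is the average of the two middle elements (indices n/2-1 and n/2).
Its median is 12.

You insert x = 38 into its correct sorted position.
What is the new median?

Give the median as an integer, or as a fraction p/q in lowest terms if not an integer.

Old list (sorted, length 7): [-1, 6, 9, 12, 13, 21, 31]
Old median = 12
Insert x = 38
Old length odd (7). Middle was index 3 = 12.
New length even (8). New median = avg of two middle elements.
x = 38: 7 elements are < x, 0 elements are > x.
New sorted list: [-1, 6, 9, 12, 13, 21, 31, 38]
New median = 25/2

Answer: 25/2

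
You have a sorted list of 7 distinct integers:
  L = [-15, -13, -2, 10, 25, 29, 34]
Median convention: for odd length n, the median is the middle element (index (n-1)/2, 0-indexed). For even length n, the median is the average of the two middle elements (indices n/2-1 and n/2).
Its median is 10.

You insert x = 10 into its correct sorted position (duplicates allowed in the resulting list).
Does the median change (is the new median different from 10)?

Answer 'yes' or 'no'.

Answer: no

Derivation:
Old median = 10
Insert x = 10
New median = 10
Changed? no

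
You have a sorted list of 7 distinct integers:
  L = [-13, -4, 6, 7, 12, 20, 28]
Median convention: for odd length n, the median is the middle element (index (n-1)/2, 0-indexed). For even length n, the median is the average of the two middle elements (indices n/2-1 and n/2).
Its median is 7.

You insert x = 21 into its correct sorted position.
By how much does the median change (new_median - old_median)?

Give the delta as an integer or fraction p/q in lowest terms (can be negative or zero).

Old median = 7
After inserting x = 21: new sorted = [-13, -4, 6, 7, 12, 20, 21, 28]
New median = 19/2
Delta = 19/2 - 7 = 5/2

Answer: 5/2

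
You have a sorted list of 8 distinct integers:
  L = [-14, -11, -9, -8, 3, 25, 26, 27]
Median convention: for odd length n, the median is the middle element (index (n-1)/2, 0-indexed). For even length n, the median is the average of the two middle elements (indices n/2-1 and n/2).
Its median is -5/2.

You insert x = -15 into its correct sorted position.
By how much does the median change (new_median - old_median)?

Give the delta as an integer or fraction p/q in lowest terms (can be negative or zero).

Old median = -5/2
After inserting x = -15: new sorted = [-15, -14, -11, -9, -8, 3, 25, 26, 27]
New median = -8
Delta = -8 - -5/2 = -11/2

Answer: -11/2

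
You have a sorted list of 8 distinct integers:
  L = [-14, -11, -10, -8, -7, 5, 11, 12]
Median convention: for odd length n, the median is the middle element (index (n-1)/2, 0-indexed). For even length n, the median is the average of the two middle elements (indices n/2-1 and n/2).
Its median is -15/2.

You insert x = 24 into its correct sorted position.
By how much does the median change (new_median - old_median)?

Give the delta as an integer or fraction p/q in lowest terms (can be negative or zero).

Old median = -15/2
After inserting x = 24: new sorted = [-14, -11, -10, -8, -7, 5, 11, 12, 24]
New median = -7
Delta = -7 - -15/2 = 1/2

Answer: 1/2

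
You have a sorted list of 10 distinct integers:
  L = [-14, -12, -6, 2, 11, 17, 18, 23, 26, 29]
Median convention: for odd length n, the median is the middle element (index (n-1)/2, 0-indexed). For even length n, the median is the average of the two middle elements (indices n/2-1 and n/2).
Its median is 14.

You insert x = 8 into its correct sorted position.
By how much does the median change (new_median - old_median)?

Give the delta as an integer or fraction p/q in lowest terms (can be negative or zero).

Answer: -3

Derivation:
Old median = 14
After inserting x = 8: new sorted = [-14, -12, -6, 2, 8, 11, 17, 18, 23, 26, 29]
New median = 11
Delta = 11 - 14 = -3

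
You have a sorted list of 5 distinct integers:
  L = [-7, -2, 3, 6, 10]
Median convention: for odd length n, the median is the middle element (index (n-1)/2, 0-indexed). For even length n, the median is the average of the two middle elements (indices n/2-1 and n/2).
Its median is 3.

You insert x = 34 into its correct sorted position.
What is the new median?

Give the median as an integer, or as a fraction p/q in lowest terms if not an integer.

Old list (sorted, length 5): [-7, -2, 3, 6, 10]
Old median = 3
Insert x = 34
Old length odd (5). Middle was index 2 = 3.
New length even (6). New median = avg of two middle elements.
x = 34: 5 elements are < x, 0 elements are > x.
New sorted list: [-7, -2, 3, 6, 10, 34]
New median = 9/2

Answer: 9/2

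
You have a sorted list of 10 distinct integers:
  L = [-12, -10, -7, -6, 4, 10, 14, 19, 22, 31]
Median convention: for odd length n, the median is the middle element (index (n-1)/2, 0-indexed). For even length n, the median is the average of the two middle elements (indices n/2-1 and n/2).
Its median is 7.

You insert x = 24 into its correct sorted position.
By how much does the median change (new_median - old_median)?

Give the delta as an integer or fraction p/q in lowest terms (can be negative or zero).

Answer: 3

Derivation:
Old median = 7
After inserting x = 24: new sorted = [-12, -10, -7, -6, 4, 10, 14, 19, 22, 24, 31]
New median = 10
Delta = 10 - 7 = 3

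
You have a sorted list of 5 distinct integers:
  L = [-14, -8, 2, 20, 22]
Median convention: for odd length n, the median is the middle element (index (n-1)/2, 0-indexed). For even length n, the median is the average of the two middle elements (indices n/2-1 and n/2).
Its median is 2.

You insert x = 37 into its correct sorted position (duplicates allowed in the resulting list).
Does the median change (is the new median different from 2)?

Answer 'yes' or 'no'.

Answer: yes

Derivation:
Old median = 2
Insert x = 37
New median = 11
Changed? yes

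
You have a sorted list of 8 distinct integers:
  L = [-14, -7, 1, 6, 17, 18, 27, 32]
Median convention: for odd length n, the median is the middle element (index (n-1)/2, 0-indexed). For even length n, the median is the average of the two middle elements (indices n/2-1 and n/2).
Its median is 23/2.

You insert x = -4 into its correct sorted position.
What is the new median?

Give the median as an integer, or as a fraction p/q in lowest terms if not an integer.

Answer: 6

Derivation:
Old list (sorted, length 8): [-14, -7, 1, 6, 17, 18, 27, 32]
Old median = 23/2
Insert x = -4
Old length even (8). Middle pair: indices 3,4 = 6,17.
New length odd (9). New median = single middle element.
x = -4: 2 elements are < x, 6 elements are > x.
New sorted list: [-14, -7, -4, 1, 6, 17, 18, 27, 32]
New median = 6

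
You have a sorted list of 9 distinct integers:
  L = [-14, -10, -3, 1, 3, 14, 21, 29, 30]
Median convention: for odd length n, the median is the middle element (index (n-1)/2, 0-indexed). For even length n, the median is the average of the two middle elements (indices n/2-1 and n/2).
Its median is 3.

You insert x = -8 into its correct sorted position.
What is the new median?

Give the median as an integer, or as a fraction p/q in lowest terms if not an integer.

Answer: 2

Derivation:
Old list (sorted, length 9): [-14, -10, -3, 1, 3, 14, 21, 29, 30]
Old median = 3
Insert x = -8
Old length odd (9). Middle was index 4 = 3.
New length even (10). New median = avg of two middle elements.
x = -8: 2 elements are < x, 7 elements are > x.
New sorted list: [-14, -10, -8, -3, 1, 3, 14, 21, 29, 30]
New median = 2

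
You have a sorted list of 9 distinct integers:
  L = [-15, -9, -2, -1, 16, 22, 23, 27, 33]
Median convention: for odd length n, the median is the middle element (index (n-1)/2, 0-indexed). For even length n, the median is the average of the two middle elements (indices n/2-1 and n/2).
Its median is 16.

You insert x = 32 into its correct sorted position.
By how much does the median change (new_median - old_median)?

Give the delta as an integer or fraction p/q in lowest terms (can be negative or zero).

Old median = 16
After inserting x = 32: new sorted = [-15, -9, -2, -1, 16, 22, 23, 27, 32, 33]
New median = 19
Delta = 19 - 16 = 3

Answer: 3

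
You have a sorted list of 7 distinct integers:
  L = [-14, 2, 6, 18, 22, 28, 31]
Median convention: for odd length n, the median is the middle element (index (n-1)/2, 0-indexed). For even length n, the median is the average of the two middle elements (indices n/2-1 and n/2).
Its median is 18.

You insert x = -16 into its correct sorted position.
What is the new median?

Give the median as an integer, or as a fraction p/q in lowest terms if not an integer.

Answer: 12

Derivation:
Old list (sorted, length 7): [-14, 2, 6, 18, 22, 28, 31]
Old median = 18
Insert x = -16
Old length odd (7). Middle was index 3 = 18.
New length even (8). New median = avg of two middle elements.
x = -16: 0 elements are < x, 7 elements are > x.
New sorted list: [-16, -14, 2, 6, 18, 22, 28, 31]
New median = 12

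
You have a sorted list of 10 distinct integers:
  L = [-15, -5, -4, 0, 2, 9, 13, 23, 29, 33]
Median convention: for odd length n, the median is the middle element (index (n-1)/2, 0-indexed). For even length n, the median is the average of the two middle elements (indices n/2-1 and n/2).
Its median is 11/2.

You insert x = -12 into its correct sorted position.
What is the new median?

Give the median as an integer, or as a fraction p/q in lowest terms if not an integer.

Answer: 2

Derivation:
Old list (sorted, length 10): [-15, -5, -4, 0, 2, 9, 13, 23, 29, 33]
Old median = 11/2
Insert x = -12
Old length even (10). Middle pair: indices 4,5 = 2,9.
New length odd (11). New median = single middle element.
x = -12: 1 elements are < x, 9 elements are > x.
New sorted list: [-15, -12, -5, -4, 0, 2, 9, 13, 23, 29, 33]
New median = 2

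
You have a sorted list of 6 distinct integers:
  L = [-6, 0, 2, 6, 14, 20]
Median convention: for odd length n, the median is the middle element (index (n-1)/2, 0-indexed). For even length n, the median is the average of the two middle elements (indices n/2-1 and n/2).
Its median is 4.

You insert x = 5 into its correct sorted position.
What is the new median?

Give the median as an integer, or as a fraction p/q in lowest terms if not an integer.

Old list (sorted, length 6): [-6, 0, 2, 6, 14, 20]
Old median = 4
Insert x = 5
Old length even (6). Middle pair: indices 2,3 = 2,6.
New length odd (7). New median = single middle element.
x = 5: 3 elements are < x, 3 elements are > x.
New sorted list: [-6, 0, 2, 5, 6, 14, 20]
New median = 5

Answer: 5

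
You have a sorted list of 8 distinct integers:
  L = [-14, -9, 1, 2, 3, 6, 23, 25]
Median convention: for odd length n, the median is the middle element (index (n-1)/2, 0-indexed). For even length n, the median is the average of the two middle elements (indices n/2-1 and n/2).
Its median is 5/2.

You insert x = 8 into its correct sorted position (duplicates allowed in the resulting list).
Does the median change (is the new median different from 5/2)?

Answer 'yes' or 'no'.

Old median = 5/2
Insert x = 8
New median = 3
Changed? yes

Answer: yes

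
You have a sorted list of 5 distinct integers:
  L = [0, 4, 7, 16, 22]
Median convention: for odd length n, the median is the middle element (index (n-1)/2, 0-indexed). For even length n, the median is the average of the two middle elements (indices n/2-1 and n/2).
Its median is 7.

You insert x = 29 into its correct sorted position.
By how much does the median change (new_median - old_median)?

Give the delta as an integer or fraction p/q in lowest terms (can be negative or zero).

Old median = 7
After inserting x = 29: new sorted = [0, 4, 7, 16, 22, 29]
New median = 23/2
Delta = 23/2 - 7 = 9/2

Answer: 9/2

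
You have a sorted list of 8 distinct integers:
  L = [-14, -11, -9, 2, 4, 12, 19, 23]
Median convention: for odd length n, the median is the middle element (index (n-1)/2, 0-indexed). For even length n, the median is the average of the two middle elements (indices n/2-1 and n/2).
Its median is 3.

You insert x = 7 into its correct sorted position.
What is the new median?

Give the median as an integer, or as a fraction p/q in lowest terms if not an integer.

Old list (sorted, length 8): [-14, -11, -9, 2, 4, 12, 19, 23]
Old median = 3
Insert x = 7
Old length even (8). Middle pair: indices 3,4 = 2,4.
New length odd (9). New median = single middle element.
x = 7: 5 elements are < x, 3 elements are > x.
New sorted list: [-14, -11, -9, 2, 4, 7, 12, 19, 23]
New median = 4

Answer: 4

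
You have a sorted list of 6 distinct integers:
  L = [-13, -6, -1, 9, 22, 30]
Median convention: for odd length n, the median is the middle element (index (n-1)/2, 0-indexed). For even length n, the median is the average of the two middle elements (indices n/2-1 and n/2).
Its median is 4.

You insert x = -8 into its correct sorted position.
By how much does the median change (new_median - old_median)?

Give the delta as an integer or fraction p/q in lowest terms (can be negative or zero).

Answer: -5

Derivation:
Old median = 4
After inserting x = -8: new sorted = [-13, -8, -6, -1, 9, 22, 30]
New median = -1
Delta = -1 - 4 = -5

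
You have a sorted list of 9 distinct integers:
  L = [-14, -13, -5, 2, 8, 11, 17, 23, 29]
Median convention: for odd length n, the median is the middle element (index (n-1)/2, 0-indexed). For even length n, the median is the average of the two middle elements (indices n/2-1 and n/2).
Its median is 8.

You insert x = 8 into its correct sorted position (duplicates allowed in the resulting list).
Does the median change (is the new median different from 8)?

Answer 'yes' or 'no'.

Old median = 8
Insert x = 8
New median = 8
Changed? no

Answer: no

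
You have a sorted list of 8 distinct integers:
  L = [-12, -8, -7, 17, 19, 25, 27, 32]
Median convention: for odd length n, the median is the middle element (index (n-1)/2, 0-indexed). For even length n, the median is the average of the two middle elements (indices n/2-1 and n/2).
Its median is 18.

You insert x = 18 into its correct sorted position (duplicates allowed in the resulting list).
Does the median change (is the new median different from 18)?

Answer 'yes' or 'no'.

Answer: no

Derivation:
Old median = 18
Insert x = 18
New median = 18
Changed? no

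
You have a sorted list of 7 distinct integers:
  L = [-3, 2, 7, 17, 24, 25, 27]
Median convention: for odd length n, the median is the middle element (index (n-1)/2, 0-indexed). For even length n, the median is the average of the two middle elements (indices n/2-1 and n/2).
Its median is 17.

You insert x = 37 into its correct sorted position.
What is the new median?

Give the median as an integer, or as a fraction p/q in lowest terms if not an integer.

Old list (sorted, length 7): [-3, 2, 7, 17, 24, 25, 27]
Old median = 17
Insert x = 37
Old length odd (7). Middle was index 3 = 17.
New length even (8). New median = avg of two middle elements.
x = 37: 7 elements are < x, 0 elements are > x.
New sorted list: [-3, 2, 7, 17, 24, 25, 27, 37]
New median = 41/2

Answer: 41/2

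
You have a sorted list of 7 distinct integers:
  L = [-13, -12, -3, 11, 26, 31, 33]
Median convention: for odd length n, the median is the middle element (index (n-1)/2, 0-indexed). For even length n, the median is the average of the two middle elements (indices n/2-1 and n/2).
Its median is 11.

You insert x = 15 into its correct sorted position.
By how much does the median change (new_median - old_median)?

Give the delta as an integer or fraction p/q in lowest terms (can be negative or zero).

Answer: 2

Derivation:
Old median = 11
After inserting x = 15: new sorted = [-13, -12, -3, 11, 15, 26, 31, 33]
New median = 13
Delta = 13 - 11 = 2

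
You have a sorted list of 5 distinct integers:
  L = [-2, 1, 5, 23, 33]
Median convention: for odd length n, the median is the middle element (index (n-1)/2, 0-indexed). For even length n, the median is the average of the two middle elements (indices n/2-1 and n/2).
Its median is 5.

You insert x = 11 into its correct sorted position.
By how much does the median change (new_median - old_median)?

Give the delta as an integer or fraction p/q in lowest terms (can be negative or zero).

Answer: 3

Derivation:
Old median = 5
After inserting x = 11: new sorted = [-2, 1, 5, 11, 23, 33]
New median = 8
Delta = 8 - 5 = 3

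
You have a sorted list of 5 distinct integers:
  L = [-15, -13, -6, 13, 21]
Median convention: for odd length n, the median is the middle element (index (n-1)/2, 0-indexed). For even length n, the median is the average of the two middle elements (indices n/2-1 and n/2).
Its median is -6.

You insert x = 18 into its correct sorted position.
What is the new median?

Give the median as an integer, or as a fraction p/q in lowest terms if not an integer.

Answer: 7/2

Derivation:
Old list (sorted, length 5): [-15, -13, -6, 13, 21]
Old median = -6
Insert x = 18
Old length odd (5). Middle was index 2 = -6.
New length even (6). New median = avg of two middle elements.
x = 18: 4 elements are < x, 1 elements are > x.
New sorted list: [-15, -13, -6, 13, 18, 21]
New median = 7/2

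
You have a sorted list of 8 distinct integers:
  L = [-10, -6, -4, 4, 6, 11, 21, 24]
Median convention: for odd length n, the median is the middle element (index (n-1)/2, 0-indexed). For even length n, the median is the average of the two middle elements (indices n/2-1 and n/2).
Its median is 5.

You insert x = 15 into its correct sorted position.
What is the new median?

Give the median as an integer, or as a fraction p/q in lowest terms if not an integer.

Old list (sorted, length 8): [-10, -6, -4, 4, 6, 11, 21, 24]
Old median = 5
Insert x = 15
Old length even (8). Middle pair: indices 3,4 = 4,6.
New length odd (9). New median = single middle element.
x = 15: 6 elements are < x, 2 elements are > x.
New sorted list: [-10, -6, -4, 4, 6, 11, 15, 21, 24]
New median = 6

Answer: 6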